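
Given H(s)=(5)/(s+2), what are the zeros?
Numerator is a nonzero constant (5) → Zeros: none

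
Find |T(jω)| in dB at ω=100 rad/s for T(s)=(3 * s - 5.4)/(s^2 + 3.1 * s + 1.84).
Substitute s = j*100: T(j100) = 0.00146903 - 0.02996j.
|T(j100)| = sqrt(Re² + Im²) = 0.03.
20*log₁₀(0.03) = -30.46 dB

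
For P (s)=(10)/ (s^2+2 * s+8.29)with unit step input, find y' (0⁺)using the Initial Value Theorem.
IVT: y'(0⁺) = lim_{s→∞} s²·Y(s) = lim_{s→∞} s·P(s).
deg(num) = 0, deg(den) = 2, relative degree = 2 ≥ 2, so s·P(s) → 0. Initial slope = 0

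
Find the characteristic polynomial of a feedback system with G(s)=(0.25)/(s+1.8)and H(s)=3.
Characteristic poly = G_den * H_den + G_num * H_num = (s + 1.8) + (0.75) = s + 2.55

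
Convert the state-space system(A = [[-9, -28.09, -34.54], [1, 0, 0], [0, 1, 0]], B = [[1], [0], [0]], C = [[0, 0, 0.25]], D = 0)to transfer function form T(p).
T(p) = C(pI - A)⁻¹B + D.
Characteristic polynomial det(pI - A) = p^3 + 9*p^2 + 28.09*p + 34.54.
Numerator from C·adj(pI-A)·B + D·det(pI-A) = 0.25.
T(p) = (0.25)/(p^3 + 9*p^2 + 28.09*p + 34.54)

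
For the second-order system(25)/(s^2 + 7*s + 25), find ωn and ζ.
Standard form: ωn²/(s²+2ζωn·s+ωn²).
const=25=ωn² → ωn=5, s coeff=7=2ζωn → ζ=0.7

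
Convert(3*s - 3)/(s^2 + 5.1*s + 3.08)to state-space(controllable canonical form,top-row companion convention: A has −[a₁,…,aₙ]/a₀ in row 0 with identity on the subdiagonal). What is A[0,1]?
Reachable canonical form for den = s^2 + 5.1*s + 3.08: top row of A = -[a₁,a₂,...,aₙ]/a₀, ones on the subdiagonal, zeros elsewhere.
A = [[-5.1, -3.08], [1, 0]].
A[0,1] = -3.08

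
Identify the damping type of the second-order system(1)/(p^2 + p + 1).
Standard form: ωn²/(p²+2ζωn·p+ωn²) gives ωn=1, ζ=0.5.
Underdamped (ζ = 0.5 < 1)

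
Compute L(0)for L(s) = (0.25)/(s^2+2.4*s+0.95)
DC gain = L(0) = num(0)/den(0) = 0.25/0.95 = 0.2632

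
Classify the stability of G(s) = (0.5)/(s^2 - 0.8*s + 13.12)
Denominator: s^2 - 0.8*s + 13.12. Poles: 0.4 + 3.6j, 0.4 - 3.6j. Unstable (2 pole(s) in RHP)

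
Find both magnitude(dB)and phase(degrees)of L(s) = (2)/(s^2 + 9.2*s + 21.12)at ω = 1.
Substitute s = j*1: L(j1) = 0.082214 - 0.0375929j.
|L| = 20*log₁₀(sqrt(Re²+Im²)) = -20.88 dB.
∠L = atan2(Im, Re) = -24.57°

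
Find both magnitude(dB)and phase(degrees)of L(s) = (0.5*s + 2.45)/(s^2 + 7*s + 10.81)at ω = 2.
Substitute s = j*2: L(j2) = 0.126599 - 0.113419j.
|L| = 20*log₁₀(sqrt(Re²+Im²)) = -15.39 dB.
∠L = atan2(Im, Re) = -41.86°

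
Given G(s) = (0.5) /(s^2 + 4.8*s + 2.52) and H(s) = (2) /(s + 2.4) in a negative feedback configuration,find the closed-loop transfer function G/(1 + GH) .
Closed-loop T = G/(1+GH).
Numerator: G_num * H_den = 0.5*s + 1.2.
Denominator: G_den * H_den + G_num * H_num = (s^3 + 7.2*s^2 + 14.04*s + 6.048) + (1) = s^3 + 7.2*s^2 + 14.04*s + 7.048.
T(s) = (0.5*s + 1.2)/(s^3 + 7.2*s^2 + 14.04*s + 7.048)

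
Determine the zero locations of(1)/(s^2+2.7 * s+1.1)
Numerator is a nonzero constant (1) → Zeros: none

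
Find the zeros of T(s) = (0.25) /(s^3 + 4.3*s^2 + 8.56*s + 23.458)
Numerator is a nonzero constant (0.25) → Zeros: none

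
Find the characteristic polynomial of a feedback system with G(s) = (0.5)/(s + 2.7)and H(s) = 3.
Characteristic poly = G_den * H_den + G_num * H_num = (s + 2.7) + (1.5) = s + 4.2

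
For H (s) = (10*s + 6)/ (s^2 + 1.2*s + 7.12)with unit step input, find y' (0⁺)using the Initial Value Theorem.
IVT: y'(0⁺) = lim_{s→∞} s²·Y(s) = lim_{s→∞} s·H(s).
deg(num) = 1, deg(den) = 2, relative degree = 1, so s·H(s) → (leading num)/(leading den) = 10/1 = 10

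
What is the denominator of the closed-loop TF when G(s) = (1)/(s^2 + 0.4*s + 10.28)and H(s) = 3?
Characteristic poly = G_den * H_den + G_num * H_num = (s^2 + 0.4*s + 10.28) + (3) = s^2 + 0.4*s + 13.28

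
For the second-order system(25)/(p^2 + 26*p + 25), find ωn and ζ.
Standard form: ωn²/(p²+2ζωn·p+ωn²).
const=25=ωn² → ωn=5, p coeff=26=2ζωn → ζ=2.6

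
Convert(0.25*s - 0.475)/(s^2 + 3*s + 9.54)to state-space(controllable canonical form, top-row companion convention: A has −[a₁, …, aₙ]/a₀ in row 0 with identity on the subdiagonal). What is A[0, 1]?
Reachable canonical form for den = s^2 + 3*s + 9.54: top row of A = -[a₁,a₂,...,aₙ]/a₀, ones on the subdiagonal, zeros elsewhere.
A = [[-3, -9.54], [1, 0]].
A[0,1] = -9.54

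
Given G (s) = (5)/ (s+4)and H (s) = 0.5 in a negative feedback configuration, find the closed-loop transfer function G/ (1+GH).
Closed-loop T = G/(1+GH).
Numerator: G_num * H_den = 5.
Denominator: G_den * H_den + G_num * H_num = (s + 4) + (2.5) = s + 6.5.
T(s) = (5)/(s + 6.5)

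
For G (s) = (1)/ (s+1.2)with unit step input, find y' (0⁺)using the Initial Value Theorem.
IVT: y'(0⁺) = lim_{s→∞} s²·Y(s) = lim_{s→∞} s·G(s).
deg(num) = 0, deg(den) = 1, relative degree = 1, so s·G(s) → (leading num)/(leading den) = 1/1 = 1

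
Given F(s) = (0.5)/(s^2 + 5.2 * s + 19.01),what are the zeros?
Numerator is a nonzero constant (0.5) → Zeros: none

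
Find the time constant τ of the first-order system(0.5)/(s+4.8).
First-order system: τ = -1/pole. Pole = -4.8. τ = -1/(-4.8) = 0.2083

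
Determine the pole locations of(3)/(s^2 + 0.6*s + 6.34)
Set denominator = 0: s^2 + 0.6*s + 6.34 = 0 → Poles: -0.3 + 2.5j, -0.3 - 2.5j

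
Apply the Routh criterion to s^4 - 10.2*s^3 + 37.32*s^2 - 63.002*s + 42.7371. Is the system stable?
Routh array:
s^4: [1, 37.32, 42.7371]; s^3: [-10.2, -63.002]; s^2: [31.1433, 42.7371]; s^1: [-49.0048]; s^0: [42.7371]
First column: [1, -10.2, 31.1433, -49.0048, 42.7371]. Sign changes = 4.
No, unstable (4 RHP root(s))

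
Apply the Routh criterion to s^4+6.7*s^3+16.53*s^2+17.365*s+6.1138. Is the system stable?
Routh array:
s^4: [1, 16.53, 6.1138]; s^3: [6.7, 17.365]; s^2: [13.9382, 6.1138]; s^1: [14.4261]; s^0: [6.1138]
First column: [1, 6.7, 13.9382, 14.4261, 6.1138]. Sign changes = 0.
Yes, stable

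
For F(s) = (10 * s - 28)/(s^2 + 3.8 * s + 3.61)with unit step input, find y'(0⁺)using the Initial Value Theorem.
IVT: y'(0⁺) = lim_{s→∞} s²·Y(s) = lim_{s→∞} s·F(s).
deg(num) = 1, deg(den) = 2, relative degree = 1, so s·F(s) → (leading num)/(leading den) = 10/1 = 10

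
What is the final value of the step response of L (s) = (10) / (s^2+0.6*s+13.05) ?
FVT: lim_{t→∞} y(t) = lim_{s→0} s*Y(s) where Y(s) = L(s)/s.
= lim_{s→0} L(s) = L(0) = num(0)/den(0) = 10/13.05 = 0.7663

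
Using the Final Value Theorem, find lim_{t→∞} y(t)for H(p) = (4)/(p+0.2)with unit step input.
FVT: lim_{t→∞} y(t) = lim_{p→0} p*Y(p) where Y(p) = H(p)/p.
= lim_{p→0} H(p) = H(0) = num(0)/den(0) = 4/0.2 = 20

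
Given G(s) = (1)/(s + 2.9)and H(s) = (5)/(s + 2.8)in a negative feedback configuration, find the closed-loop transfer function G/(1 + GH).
Closed-loop T = G/(1+GH).
Numerator: G_num * H_den = s + 2.8.
Denominator: G_den * H_den + G_num * H_num = (s^2 + 5.7*s + 8.12) + (5) = s^2 + 5.7*s + 13.12.
T(s) = (s + 2.8)/(s^2 + 5.7*s + 13.12)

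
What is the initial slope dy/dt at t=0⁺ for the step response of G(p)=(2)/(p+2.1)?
IVT: y'(0⁺) = lim_{p→∞} p²·Y(p) = lim_{p→∞} p·G(p).
deg(num) = 0, deg(den) = 1, relative degree = 1, so p·G(p) → (leading num)/(leading den) = 2/1 = 2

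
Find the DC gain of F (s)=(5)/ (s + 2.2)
DC gain = F(0) = num(0)/den(0) = 5/2.2 = 2.273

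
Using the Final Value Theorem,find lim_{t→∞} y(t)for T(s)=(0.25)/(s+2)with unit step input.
FVT: lim_{t→∞} y(t) = lim_{s→0} s*Y(s) where Y(s) = T(s)/s.
= lim_{s→0} T(s) = T(0) = num(0)/den(0) = 0.25/2 = 0.125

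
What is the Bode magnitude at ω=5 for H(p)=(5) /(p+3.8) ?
Substitute p = j*5: H(j5) = 0.481744 - 0.633874j.
|H(j5)| = sqrt(Re² + Im²) = 0.7962.
20*log₁₀(0.7962) = -1.98 dB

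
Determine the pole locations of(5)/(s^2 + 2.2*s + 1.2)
Set denominator = 0: s^2 + 2.2*s + 1.2 = (s + 1)(s + 1.2) = 0 → Poles: -1, -1.2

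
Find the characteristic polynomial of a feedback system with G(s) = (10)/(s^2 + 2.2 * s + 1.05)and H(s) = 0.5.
Characteristic poly = G_den * H_den + G_num * H_num = (s^2 + 2.2*s + 1.05) + (5) = s^2 + 2.2*s + 6.05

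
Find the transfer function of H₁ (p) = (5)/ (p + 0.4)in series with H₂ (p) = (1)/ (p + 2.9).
Series: H = H₁ · H₂ = (n₁·n₂)/(d₁·d₂).
Num: n₁·n₂ = 5. Den: d₁·d₂ = p^2 + 3.3*p + 1.16.
H(p) = (5)/(p^2 + 3.3*p + 1.16)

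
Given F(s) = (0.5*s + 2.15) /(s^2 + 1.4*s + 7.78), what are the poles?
Set denominator = 0: s^2 + 1.4*s + 7.78 = 0 → Poles: -0.7 + 2.7j, -0.7 - 2.7j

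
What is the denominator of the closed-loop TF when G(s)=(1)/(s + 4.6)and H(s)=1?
Characteristic poly = G_den * H_den + G_num * H_num = (s + 4.6) + (1) = s + 5.6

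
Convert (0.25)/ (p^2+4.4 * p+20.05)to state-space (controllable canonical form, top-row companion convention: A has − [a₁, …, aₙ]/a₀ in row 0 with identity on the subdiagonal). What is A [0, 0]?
Reachable canonical form for den = p^2 + 4.4*p + 20.05: top row of A = -[a₁,a₂,...,aₙ]/a₀, ones on the subdiagonal, zeros elsewhere.
A = [[-4.4, -20.05], [1, 0]].
A[0,0] = -4.4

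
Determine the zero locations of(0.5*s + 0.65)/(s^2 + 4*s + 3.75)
Set numerator = 0: 0.5*s + 0.65 = 0 → Zeros: -1.3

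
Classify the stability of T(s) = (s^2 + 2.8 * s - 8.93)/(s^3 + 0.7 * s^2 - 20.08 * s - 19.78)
Denominator: s^3 + 0.7*s^2 - 20.08*s - 19.78 = (s - 4.6)(s + 4.3)(s + 1). Poles: -1, -4.3, 4.6. Unstable (1 pole(s) in RHP)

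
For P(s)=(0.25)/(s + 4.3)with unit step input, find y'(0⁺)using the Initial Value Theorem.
IVT: y'(0⁺) = lim_{s→∞} s²·Y(s) = lim_{s→∞} s·P(s).
deg(num) = 0, deg(den) = 1, relative degree = 1, so s·P(s) → (leading num)/(leading den) = 0.25/1 = 0.25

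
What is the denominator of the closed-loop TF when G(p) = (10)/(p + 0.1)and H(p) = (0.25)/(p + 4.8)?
Characteristic poly = G_den * H_den + G_num * H_num = (p^2 + 4.9*p + 0.48) + (2.5) = p^2 + 4.9*p + 2.98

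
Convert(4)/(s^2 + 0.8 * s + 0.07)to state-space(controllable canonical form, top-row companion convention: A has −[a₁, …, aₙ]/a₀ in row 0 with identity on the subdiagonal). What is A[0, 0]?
Reachable canonical form for den = s^2 + 0.8*s + 0.07: top row of A = -[a₁,a₂,...,aₙ]/a₀, ones on the subdiagonal, zeros elsewhere.
A = [[-0.8, -0.07], [1, 0]].
A[0,0] = -0.8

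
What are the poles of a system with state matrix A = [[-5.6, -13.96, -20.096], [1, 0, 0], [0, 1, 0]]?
Eigenvalues solve det(λI - A) = 0.
Characteristic polynomial: λ^3 + 5.6*λ^2 + 13.96*λ + 20.096 = 0.
Factor: (λ + 3.2)(λ^2 + 2.4*λ + 6.28) = 0.
Roots: -1.2 + 2.2j, -1.2 - 2.2j, -3.2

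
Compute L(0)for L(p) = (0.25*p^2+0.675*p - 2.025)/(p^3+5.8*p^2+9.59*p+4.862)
DC gain = L(0) = num(0)/den(0) = -2.025/4.862 = -0.4165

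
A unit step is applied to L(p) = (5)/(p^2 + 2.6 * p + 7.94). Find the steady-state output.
FVT: lim_{t→∞} y(t) = lim_{p→0} p*Y(p) where Y(p) = L(p)/p.
= lim_{p→0} L(p) = L(0) = num(0)/den(0) = 5/7.94 = 0.6297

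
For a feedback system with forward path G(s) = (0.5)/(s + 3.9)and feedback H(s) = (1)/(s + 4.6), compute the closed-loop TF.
Closed-loop T = G/(1+GH).
Numerator: G_num * H_den = 0.5*s + 2.3.
Denominator: G_den * H_den + G_num * H_num = (s^2 + 8.5*s + 17.94) + (0.5) = s^2 + 8.5*s + 18.44.
T(s) = (0.5*s + 2.3)/(s^2 + 8.5*s + 18.44)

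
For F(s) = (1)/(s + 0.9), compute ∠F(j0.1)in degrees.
Substitute s = j*0.1: F(j0.1) = 1.09756 - 0.121951j.
∠F(j0.1) = atan2(Im, Re) = atan2(-0.121951, 1.09756) = -6.34°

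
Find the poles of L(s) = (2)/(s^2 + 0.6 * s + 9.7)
Set denominator = 0: s^2 + 0.6*s + 9.7 = 0 → Poles: -0.3 + 3.1j, -0.3 - 3.1j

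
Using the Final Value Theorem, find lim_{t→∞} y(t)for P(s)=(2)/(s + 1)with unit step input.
FVT: lim_{t→∞} y(t) = lim_{s→0} s*Y(s) where Y(s) = P(s)/s.
= lim_{s→0} P(s) = P(0) = num(0)/den(0) = 2/1 = 2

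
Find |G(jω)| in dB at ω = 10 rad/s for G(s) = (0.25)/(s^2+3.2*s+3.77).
Substitute s = j*10: G(j10) = -0.00233927 - 0.000777891j.
|G(j10)| = sqrt(Re² + Im²) = 0.002465.
20*log₁₀(0.002465) = -52.16 dB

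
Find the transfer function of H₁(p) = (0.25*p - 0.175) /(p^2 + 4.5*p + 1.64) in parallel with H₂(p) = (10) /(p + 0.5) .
Parallel: H = H₁ + H₂ = (n₁·d₂ + n₂·d₁)/(d₁·d₂).
n₁·d₂ = 0.25*p^2 - 0.05*p - 0.0875. n₂·d₁ = 10*p^2 + 45*p + 16.4. Sum = 10.25*p^2 + 44.95*p + 16.3125. d₁·d₂ = p^3 + 5*p^2 + 3.89*p + 0.82.
H(p) = (10.25*p^2 + 44.95*p + 16.3125)/(p^3 + 5*p^2 + 3.89*p + 0.82)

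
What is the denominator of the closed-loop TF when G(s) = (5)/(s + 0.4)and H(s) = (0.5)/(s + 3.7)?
Characteristic poly = G_den * H_den + G_num * H_num = (s^2 + 4.1*s + 1.48) + (2.5) = s^2 + 4.1*s + 3.98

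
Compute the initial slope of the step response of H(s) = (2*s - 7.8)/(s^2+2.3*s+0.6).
IVT: y'(0⁺) = lim_{s→∞} s²·Y(s) = lim_{s→∞} s·H(s).
deg(num) = 1, deg(den) = 2, relative degree = 1, so s·H(s) → (leading num)/(leading den) = 2/1 = 2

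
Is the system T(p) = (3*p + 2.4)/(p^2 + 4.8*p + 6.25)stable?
Denominator: p^2 + 4.8*p + 6.25. Poles: -2.4 + 0.7j, -2.4 - 0.7j. All Re(p)<0: Yes (stable)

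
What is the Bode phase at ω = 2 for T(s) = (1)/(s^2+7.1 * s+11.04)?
Substitute s = j*2: T(j2) = 0.0280253 - 0.0565283j.
∠T(j2) = atan2(Im, Re) = atan2(-0.0565283, 0.0280253) = -63.63°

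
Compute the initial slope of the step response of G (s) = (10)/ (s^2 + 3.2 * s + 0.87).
IVT: y'(0⁺) = lim_{s→∞} s²·Y(s) = lim_{s→∞} s·G(s).
deg(num) = 0, deg(den) = 2, relative degree = 2 ≥ 2, so s·G(s) → 0. Initial slope = 0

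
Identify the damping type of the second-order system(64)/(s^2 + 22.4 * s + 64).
Standard form: ωn²/(s²+2ζωn·s+ωn²) gives ωn=8, ζ=1.4.
Overdamped (ζ = 1.4 > 1)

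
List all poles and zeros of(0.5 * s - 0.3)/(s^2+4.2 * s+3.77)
Set denominator = 0: s^2 + 4.2*s + 3.77 = (s + 1.3)(s + 2.9) = 0 → Poles: -1.3, -2.9
Set numerator = 0: 0.5*s - 0.3 = 0 → Zeros: 0.6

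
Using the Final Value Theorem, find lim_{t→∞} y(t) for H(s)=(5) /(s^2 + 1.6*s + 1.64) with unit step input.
FVT: lim_{t→∞} y(t) = lim_{s→0} s*Y(s) where Y(s) = H(s)/s.
= lim_{s→0} H(s) = H(0) = num(0)/den(0) = 5/1.64 = 3.049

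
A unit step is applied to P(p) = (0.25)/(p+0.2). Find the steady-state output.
FVT: lim_{t→∞} y(t) = lim_{p→0} p*Y(p) where Y(p) = P(p)/p.
= lim_{p→0} P(p) = P(0) = num(0)/den(0) = 0.25/0.2 = 1.25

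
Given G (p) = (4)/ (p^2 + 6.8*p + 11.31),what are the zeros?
Numerator is a nonzero constant (4) → Zeros: none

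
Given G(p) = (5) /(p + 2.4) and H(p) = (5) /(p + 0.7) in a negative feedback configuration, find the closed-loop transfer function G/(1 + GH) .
Closed-loop T = G/(1+GH).
Numerator: G_num * H_den = 5*p + 3.5.
Denominator: G_den * H_den + G_num * H_num = (p^2 + 3.1*p + 1.68) + (25) = p^2 + 3.1*p + 26.68.
T(p) = (5*p + 3.5)/(p^2 + 3.1*p + 26.68)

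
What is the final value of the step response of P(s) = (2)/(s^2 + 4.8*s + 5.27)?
FVT: lim_{t→∞} y(t) = lim_{s→0} s*Y(s) where Y(s) = P(s)/s.
= lim_{s→0} P(s) = P(0) = num(0)/den(0) = 2/5.27 = 0.3795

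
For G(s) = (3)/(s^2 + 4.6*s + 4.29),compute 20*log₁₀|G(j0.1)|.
Substitute s = j*0.1: G(j0.1) = 0.69293 - 0.0744738j.
|G(j0.1)| = sqrt(Re² + Im²) = 0.6969.
20*log₁₀(0.6969) = -3.14 dB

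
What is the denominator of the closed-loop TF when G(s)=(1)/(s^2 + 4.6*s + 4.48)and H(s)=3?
Characteristic poly = G_den * H_den + G_num * H_num = (s^2 + 4.6*s + 4.48) + (3) = s^2 + 4.6*s + 7.48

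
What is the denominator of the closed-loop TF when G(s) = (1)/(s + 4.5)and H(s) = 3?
Characteristic poly = G_den * H_den + G_num * H_num = (s + 4.5) + (3) = s + 7.5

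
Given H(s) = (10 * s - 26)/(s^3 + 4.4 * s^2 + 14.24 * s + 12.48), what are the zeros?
Set numerator = 0: 10*s - 26 = 0 → Zeros: 2.6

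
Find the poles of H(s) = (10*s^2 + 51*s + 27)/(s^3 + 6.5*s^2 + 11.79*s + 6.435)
Set denominator = 0: s^3 + 6.5*s^2 + 11.79*s + 6.435 = (s + 1.5)(s + 1.1)(s + 3.9) = 0 → Poles: -1.1, -1.5, -3.9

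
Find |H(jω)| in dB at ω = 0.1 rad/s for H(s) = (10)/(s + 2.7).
Substitute s = j*0.1: H(j0.1) = 3.69863 - 0.136986j.
|H(j0.1)| = sqrt(Re² + Im²) = 3.701.
20*log₁₀(3.701) = 11.37 dB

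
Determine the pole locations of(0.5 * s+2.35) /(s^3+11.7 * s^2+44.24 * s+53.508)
Set denominator = 0: s^3 + 11.7*s^2 + 44.24*s + 53.508 = (s + 4.9)(s + 2.6)(s + 4.2) = 0 → Poles: -2.6, -4.2, -4.9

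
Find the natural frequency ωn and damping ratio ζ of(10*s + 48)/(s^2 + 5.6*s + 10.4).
Underdamped: complex pole -2.8 + 1.6j. ωn = |pole| = 3.225, ζ = -Re(pole)/ωn = 0.8682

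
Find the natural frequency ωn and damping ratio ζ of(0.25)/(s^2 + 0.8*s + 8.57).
Underdamped: complex pole -0.4 + 2.9j. ωn = |pole| = 2.927, ζ = -Re(pole)/ωn = 0.1366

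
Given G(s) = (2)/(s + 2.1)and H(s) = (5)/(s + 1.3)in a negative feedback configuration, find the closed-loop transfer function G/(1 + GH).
Closed-loop T = G/(1+GH).
Numerator: G_num * H_den = 2*s + 2.6.
Denominator: G_den * H_den + G_num * H_num = (s^2 + 3.4*s + 2.73) + (10) = s^2 + 3.4*s + 12.73.
T(s) = (2*s + 2.6)/(s^2 + 3.4*s + 12.73)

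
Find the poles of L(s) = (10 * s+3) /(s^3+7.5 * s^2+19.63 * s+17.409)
Set denominator = 0: s^3 + 7.5*s^2 + 19.63*s + 17.409 = (s + 2.1)(s^2 + 5.4*s + 8.29) = 0 → Poles: -2.1, -2.7 + 1j, -2.7 - 1j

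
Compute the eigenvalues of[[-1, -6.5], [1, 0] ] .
Eigenvalues solve det(λI - A) = 0.
Characteristic polynomial: λ^2 + λ + 6.5 = 0.
Roots: -0.5 + 2.5j, -0.5 - 2.5j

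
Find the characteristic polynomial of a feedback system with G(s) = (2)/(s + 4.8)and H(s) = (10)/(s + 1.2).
Characteristic poly = G_den * H_den + G_num * H_num = (s^2 + 6*s + 5.76) + (20) = s^2 + 6*s + 25.76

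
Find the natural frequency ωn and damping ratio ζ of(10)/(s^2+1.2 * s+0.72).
Underdamped: complex pole -0.6 + 0.6j. ωn = |pole| = 0.8485, ζ = -Re(pole)/ωn = 0.7071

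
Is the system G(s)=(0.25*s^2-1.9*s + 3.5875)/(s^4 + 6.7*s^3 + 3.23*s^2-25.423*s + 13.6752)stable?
Denominator: s^4 + 6.7*s^3 + 3.23*s^2 - 25.423*s + 13.6752 = (s - 0.7)(s + 4.8)(s - 1.1)(s + 3.7). Poles: -3.7, -4.8, 0.7, 1.1. All Re(p)<0: No (unstable)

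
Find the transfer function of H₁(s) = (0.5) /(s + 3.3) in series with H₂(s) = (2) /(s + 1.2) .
Series: H = H₁ · H₂ = (n₁·n₂)/(d₁·d₂).
Num: n₁·n₂ = 1. Den: d₁·d₂ = s^2 + 4.5*s + 3.96.
H(s) = (1)/(s^2 + 4.5*s + 3.96)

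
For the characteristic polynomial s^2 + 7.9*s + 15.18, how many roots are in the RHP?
s^2 + 7.9*s + 15.18 = (s + 4.6)(s + 3.3). Poles: -3.3, -4.6. RHP poles (Re>0): 0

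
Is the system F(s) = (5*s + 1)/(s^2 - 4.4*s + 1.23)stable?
Denominator: s^2 - 4.4*s + 1.23 = (s - 0.3)(s - 4.1). Poles: 0.3, 4.1. All Re(p)<0: No (unstable)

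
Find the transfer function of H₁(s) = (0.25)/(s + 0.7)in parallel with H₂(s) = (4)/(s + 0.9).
Parallel: H = H₁ + H₂ = (n₁·d₂ + n₂·d₁)/(d₁·d₂).
n₁·d₂ = 0.25*s + 0.225. n₂·d₁ = 4*s + 2.8. Sum = 4.25*s + 3.025. d₁·d₂ = s^2 + 1.6*s + 0.63.
H(s) = (4.25*s + 3.025)/(s^2 + 1.6*s + 0.63)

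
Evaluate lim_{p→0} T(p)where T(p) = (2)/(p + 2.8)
DC gain = T(0) = num(0)/den(0) = 2/2.8 = 0.7143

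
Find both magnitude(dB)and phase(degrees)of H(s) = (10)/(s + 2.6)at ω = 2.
Substitute s = j*2: H(j2) = 2.41636 - 1.85874j.
|H| = 20*log₁₀(sqrt(Re²+Im²)) = 9.68 dB.
∠H = atan2(Im, Re) = -37.57°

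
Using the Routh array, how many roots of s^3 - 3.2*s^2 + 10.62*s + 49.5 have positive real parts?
Routh array:
s^3: [1, 10.62]; s^2: [-3.2, 49.5]; s^1: [26.08875]; s^0: [49.5]
First column: [1, -3.2, 26.08875, 49.5]. Sign changes = RHP roots = 2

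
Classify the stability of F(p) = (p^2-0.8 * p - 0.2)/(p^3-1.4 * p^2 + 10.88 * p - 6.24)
Denominator: p^3 - 1.4*p^2 + 10.88*p - 6.24 = (p - 0.6)(p^2 - 0.8*p + 10.4). Poles: 0.4 + 3.2j, 0.4 - 3.2j, 0.6. Unstable (3 pole(s) in RHP)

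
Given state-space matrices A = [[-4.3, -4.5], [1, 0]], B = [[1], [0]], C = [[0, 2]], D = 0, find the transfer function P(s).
P(s) = C(sI - A)⁻¹B + D.
Characteristic polynomial det(sI - A) = s^2 + 4.3*s + 4.5.
Numerator from C·adj(sI-A)·B + D·det(sI-A) = 2.
P(s) = (2)/(s^2 + 4.3*s + 4.5)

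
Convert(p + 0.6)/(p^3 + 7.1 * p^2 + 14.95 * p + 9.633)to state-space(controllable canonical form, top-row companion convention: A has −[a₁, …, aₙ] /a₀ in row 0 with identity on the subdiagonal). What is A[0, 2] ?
Reachable canonical form for den = p^3 + 7.1*p^2 + 14.95*p + 9.633: top row of A = -[a₁,a₂,...,aₙ]/a₀, ones on the subdiagonal, zeros elsewhere.
A = [[-7.1, -14.95, -9.633], [1, 0, 0], [0, 1, 0]].
A[0,2] = -9.633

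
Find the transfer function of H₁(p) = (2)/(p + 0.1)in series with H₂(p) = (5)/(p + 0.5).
Series: H = H₁ · H₂ = (n₁·n₂)/(d₁·d₂).
Num: n₁·n₂ = 10. Den: d₁·d₂ = p^2 + 0.6*p + 0.05.
H(p) = (10)/(p^2 + 0.6*p + 0.05)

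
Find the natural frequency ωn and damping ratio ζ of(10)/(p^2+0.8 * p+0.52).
Underdamped: complex pole -0.4 + 0.6j. ωn = |pole| = 0.7211, ζ = -Re(pole)/ωn = 0.5547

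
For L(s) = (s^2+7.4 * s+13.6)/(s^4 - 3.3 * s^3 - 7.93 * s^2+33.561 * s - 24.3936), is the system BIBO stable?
Denominator: s^4 - 3.3*s^3 - 7.93*s^2 + 33.561*s - 24.3936 = (s - 1.1)(s - 3.3)(s + 3.2)(s - 2.1). Poles: -3.2, 1.1, 2.1, 3.3. All Re(p)<0: No (unstable)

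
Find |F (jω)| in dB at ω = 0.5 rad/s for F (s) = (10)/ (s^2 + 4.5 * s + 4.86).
Substitute s = j*0.5: F(j0.5) = 1.75188 - 0.855039j.
|F(j0.5)| = sqrt(Re² + Im²) = 1.949.
20*log₁₀(1.949) = 5.80 dB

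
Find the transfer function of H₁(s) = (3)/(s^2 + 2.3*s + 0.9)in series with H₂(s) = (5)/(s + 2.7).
Series: H = H₁ · H₂ = (n₁·n₂)/(d₁·d₂).
Num: n₁·n₂ = 15. Den: d₁·d₂ = s^3 + 5*s^2 + 7.11*s + 2.43.
H(s) = (15)/(s^3 + 5*s^2 + 7.11*s + 2.43)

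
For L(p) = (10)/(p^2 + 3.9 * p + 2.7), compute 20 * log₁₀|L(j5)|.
Substitute p = j*5: L(j5) = -0.254119 - 0.222212j.
|L(j5)| = sqrt(Re² + Im²) = 0.3376.
20*log₁₀(0.3376) = -9.43 dB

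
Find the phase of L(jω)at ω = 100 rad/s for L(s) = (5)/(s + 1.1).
Substitute s = j*100: L(j100) = 0.000549933 - 0.049994j.
∠L(j100) = atan2(Im, Re) = atan2(-0.049994, 0.000549933) = -89.37°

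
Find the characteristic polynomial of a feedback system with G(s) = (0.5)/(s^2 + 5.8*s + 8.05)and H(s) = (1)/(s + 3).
Characteristic poly = G_den * H_den + G_num * H_num = (s^3 + 8.8*s^2 + 25.45*s + 24.15) + (0.5) = s^3 + 8.8*s^2 + 25.45*s + 24.65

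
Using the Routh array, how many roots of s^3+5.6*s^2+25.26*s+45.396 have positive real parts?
Routh array:
s^3: [1, 25.26]; s^2: [5.6, 45.396]; s^1: [17.1536]; s^0: [45.396]
First column: [1, 5.6, 17.1536, 45.396]. Sign changes = RHP roots = 0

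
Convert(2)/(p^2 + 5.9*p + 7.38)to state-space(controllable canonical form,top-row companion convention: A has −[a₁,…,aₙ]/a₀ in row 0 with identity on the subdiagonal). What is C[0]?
Reachable canonical form: C = numerator coefficients (right-aligned, zero-padded to length n).
num = 2, C = [[0, 2]].
C[0] = 0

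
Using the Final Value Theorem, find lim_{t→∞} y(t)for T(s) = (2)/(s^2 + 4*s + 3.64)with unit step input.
FVT: lim_{t→∞} y(t) = lim_{s→0} s*Y(s) where Y(s) = T(s)/s.
= lim_{s→0} T(s) = T(0) = num(0)/den(0) = 2/3.64 = 0.5495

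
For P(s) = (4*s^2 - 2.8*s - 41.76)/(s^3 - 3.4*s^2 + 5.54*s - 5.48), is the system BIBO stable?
Denominator: s^3 - 3.4*s^2 + 5.54*s - 5.48 = (s - 2)(s^2 - 1.4*s + 2.74). Poles: 0.7 + 1.5j, 0.7 - 1.5j, 2. All Re(p)<0: No (unstable)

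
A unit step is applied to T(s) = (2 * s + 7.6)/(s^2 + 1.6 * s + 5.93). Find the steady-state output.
FVT: lim_{t→∞} y(t) = lim_{s→0} s*Y(s) where Y(s) = T(s)/s.
= lim_{s→0} T(s) = T(0) = num(0)/den(0) = 7.6/5.93 = 1.282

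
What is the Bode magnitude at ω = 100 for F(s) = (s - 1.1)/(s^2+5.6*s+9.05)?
Substitute s = j*100: F(j100) = 0.000669013 - 0.00997156j.
|F(j100)| = sqrt(Re² + Im²) = 0.009994.
20*log₁₀(0.009994) = -40.01 dB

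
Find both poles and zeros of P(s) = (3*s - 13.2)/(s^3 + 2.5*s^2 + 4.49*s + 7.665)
Set denominator = 0: s^3 + 2.5*s^2 + 4.49*s + 7.665 = (s + 2.1)(s^2 + 0.4*s + 3.65) = 0 → Poles: -0.2 + 1.9j, -0.2 - 1.9j, -2.1
Set numerator = 0: 3*s - 13.2 = 0 → Zeros: 4.4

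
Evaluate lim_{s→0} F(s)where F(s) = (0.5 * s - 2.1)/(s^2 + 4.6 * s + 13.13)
DC gain = F(0) = num(0)/den(0) = -2.1/13.13 = -0.1599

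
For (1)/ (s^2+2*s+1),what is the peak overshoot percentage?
Standard form: ωn²/(s²+2ζωn·s+ωn²) → ωn = 1, ζ = 1.
ζ ≥ 1, so the response is non-oscillatory: peak overshoot = 0%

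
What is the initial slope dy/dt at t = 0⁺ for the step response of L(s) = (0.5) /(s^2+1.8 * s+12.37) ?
IVT: y'(0⁺) = lim_{s→∞} s²·Y(s) = lim_{s→∞} s·L(s).
deg(num) = 0, deg(den) = 2, relative degree = 2 ≥ 2, so s·L(s) → 0. Initial slope = 0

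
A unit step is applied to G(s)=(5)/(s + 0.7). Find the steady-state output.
FVT: lim_{t→∞} y(t) = lim_{s→0} s*Y(s) where Y(s) = G(s)/s.
= lim_{s→0} G(s) = G(0) = num(0)/den(0) = 5/0.7 = 7.143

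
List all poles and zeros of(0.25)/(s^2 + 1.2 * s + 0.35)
Set denominator = 0: s^2 + 1.2*s + 0.35 = (s + 0.5)(s + 0.7) = 0 → Poles: -0.5, -0.7
Numerator is a nonzero constant (0.25) → Zeros: none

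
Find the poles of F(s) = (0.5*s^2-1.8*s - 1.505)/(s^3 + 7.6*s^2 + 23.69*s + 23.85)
Set denominator = 0: s^3 + 7.6*s^2 + 23.69*s + 23.85 = (s + 1.8)(s^2 + 5.8*s + 13.25) = 0 → Poles: -1.8, -2.9 + 2.2j, -2.9 - 2.2j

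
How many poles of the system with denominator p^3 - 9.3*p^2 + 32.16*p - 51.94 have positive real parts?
p^3 - 9.3*p^2 + 32.16*p - 51.94 = (p - 4.9)(p^2 - 4.4*p + 10.6). Poles: 2.2 + 2.4j, 2.2 - 2.4j, 4.9. RHP poles (Re>0): 3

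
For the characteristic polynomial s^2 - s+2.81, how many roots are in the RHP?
Poles: 0.5 + 1.6j, 0.5 - 1.6j. RHP poles (Re>0): 2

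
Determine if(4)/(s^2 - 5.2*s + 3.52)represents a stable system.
Denominator: s^2 - 5.2*s + 3.52 = (s - 0.8)(s - 4.4). Poles: 0.8, 4.4. All Re(p)<0: No (unstable)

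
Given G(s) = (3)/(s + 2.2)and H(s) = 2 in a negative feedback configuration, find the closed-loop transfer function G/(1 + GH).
Closed-loop T = G/(1+GH).
Numerator: G_num * H_den = 3.
Denominator: G_den * H_den + G_num * H_num = (s + 2.2) + (6) = s + 8.2.
T(s) = (3)/(s + 8.2)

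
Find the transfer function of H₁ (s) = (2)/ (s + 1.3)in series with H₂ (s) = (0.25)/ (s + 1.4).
Series: H = H₁ · H₂ = (n₁·n₂)/(d₁·d₂).
Num: n₁·n₂ = 0.5. Den: d₁·d₂ = s^2 + 2.7*s + 1.82.
H(s) = (0.5)/(s^2 + 2.7*s + 1.82)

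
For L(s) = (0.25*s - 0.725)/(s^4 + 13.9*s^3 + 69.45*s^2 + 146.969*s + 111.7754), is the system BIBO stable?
Denominator: s^4 + 13.9*s^3 + 69.45*s^2 + 146.969*s + 111.7754 = (s + 2.3)(s + 2.2)(s + 4.7)(s + 4.7). Poles: -2.2, -2.3, -4.7, -4.7. All Re(p)<0: Yes (stable)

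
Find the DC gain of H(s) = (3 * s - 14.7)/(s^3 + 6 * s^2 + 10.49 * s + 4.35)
DC gain = H(0) = num(0)/den(0) = -14.7/4.35 = -3.379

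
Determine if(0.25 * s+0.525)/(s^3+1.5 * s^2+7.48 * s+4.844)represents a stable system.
Denominator: s^3 + 1.5*s^2 + 7.48*s + 4.844 = (s + 0.7)(s^2 + 0.8*s + 6.92). Poles: -0.4 + 2.6j, -0.4 - 2.6j, -0.7. All Re(p)<0: Yes (stable)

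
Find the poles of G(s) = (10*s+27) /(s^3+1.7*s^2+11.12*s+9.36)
Set denominator = 0: s^3 + 1.7*s^2 + 11.12*s + 9.36 = (s + 0.9)(s^2 + 0.8*s + 10.4) = 0 → Poles: -0.4 + 3.2j, -0.4 - 3.2j, -0.9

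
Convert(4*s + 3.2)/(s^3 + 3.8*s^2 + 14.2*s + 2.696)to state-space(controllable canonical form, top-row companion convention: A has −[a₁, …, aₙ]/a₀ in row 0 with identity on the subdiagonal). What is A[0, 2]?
Reachable canonical form for den = s^3 + 3.8*s^2 + 14.2*s + 2.696: top row of A = -[a₁,a₂,...,aₙ]/a₀, ones on the subdiagonal, zeros elsewhere.
A = [[-3.8, -14.2, -2.696], [1, 0, 0], [0, 1, 0]].
A[0,2] = -2.696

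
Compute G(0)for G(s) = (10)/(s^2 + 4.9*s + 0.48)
DC gain = G(0) = num(0)/den(0) = 10/0.48 = 20.83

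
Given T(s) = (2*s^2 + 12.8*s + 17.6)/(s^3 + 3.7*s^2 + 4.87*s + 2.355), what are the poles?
Set denominator = 0: s^3 + 3.7*s^2 + 4.87*s + 2.355 = (s + 1.5)(s^2 + 2.2*s + 1.57) = 0 → Poles: -1.1 + 0.6j, -1.1 - 0.6j, -1.5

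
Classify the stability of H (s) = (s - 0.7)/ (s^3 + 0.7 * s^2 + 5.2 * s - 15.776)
Denominator: s^3 + 0.7*s^2 + 5.2*s - 15.776 = (s - 1.7)(s^2 + 2.4*s + 9.28). Poles: -1.2 + 2.8j, -1.2 - 2.8j, 1.7. Unstable (1 pole(s) in RHP)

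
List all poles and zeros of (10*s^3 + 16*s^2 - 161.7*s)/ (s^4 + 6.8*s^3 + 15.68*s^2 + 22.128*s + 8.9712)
Set denominator = 0: s^4 + 6.8*s^3 + 15.68*s^2 + 22.128*s + 8.9712 = (s + 4.2)(s + 0.6)(s^2 + 2*s + 3.56) = 0 → Poles: -0.6, -1 + 1.6j, -1 - 1.6j, -4.2
Set numerator = 0: 10*s^3 + 16*s^2 - 161.7*s = 10*s(s + 4.9)(s - 3.3) = 0 → Zeros: -4.9, 0, 3.3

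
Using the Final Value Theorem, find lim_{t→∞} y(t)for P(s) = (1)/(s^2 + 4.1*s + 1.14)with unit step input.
FVT: lim_{t→∞} y(t) = lim_{s→0} s*Y(s) where Y(s) = P(s)/s.
= lim_{s→0} P(s) = P(0) = num(0)/den(0) = 1/1.14 = 0.8772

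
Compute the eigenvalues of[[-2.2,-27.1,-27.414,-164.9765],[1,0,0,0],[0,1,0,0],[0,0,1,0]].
Eigenvalues solve det(λI - A) = 0.
Characteristic polynomial: λ^4 + 2.2*λ^3 + 27.1*λ^2 + 27.414*λ + 164.9765 = 0.
Factor: (λ^2 + 0.8*λ + 11.05)(λ^2 + 1.4*λ + 14.93) = 0.
Roots: -0.4 + 3.3j, -0.4 - 3.3j, -0.7 + 3.8j, -0.7 - 3.8j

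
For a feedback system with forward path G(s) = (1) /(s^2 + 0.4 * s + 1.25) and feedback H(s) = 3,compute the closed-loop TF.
Closed-loop T = G/(1+GH).
Numerator: G_num * H_den = 1.
Denominator: G_den * H_den + G_num * H_num = (s^2 + 0.4*s + 1.25) + (3) = s^2 + 0.4*s + 4.25.
T(s) = (1)/(s^2 + 0.4*s + 4.25)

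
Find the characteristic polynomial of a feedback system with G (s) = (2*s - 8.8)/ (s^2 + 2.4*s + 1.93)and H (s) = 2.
Characteristic poly = G_den * H_den + G_num * H_num = (s^2 + 2.4*s + 1.93) + (4*s - 17.6) = s^2 + 6.4*s - 15.67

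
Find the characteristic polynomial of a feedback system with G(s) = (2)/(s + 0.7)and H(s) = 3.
Characteristic poly = G_den * H_den + G_num * H_num = (s + 0.7) + (6) = s + 6.7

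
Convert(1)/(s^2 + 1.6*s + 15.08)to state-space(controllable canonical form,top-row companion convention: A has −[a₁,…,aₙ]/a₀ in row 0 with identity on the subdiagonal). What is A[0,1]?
Reachable canonical form for den = s^2 + 1.6*s + 15.08: top row of A = -[a₁,a₂,...,aₙ]/a₀, ones on the subdiagonal, zeros elsewhere.
A = [[-1.6, -15.08], [1, 0]].
A[0,1] = -15.08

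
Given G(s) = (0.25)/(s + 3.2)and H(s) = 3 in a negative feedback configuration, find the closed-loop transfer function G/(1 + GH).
Closed-loop T = G/(1+GH).
Numerator: G_num * H_den = 0.25.
Denominator: G_den * H_den + G_num * H_num = (s + 3.2) + (0.75) = s + 3.95.
T(s) = (0.25)/(s + 3.95)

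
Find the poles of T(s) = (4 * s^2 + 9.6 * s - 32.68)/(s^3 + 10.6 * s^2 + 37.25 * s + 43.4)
Set denominator = 0: s^3 + 10.6*s^2 + 37.25*s + 43.4 = (s + 3.1)(s + 3.5)(s + 4) = 0 → Poles: -3.1, -3.5, -4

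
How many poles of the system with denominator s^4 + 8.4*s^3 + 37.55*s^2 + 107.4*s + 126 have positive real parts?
s^4 + 8.4*s^3 + 37.55*s^2 + 107.4*s + 126 = (s + 2.5)(s + 3.5)(s^2 + 2.4*s + 14.4). Poles: -1.2 + 3.6j, -1.2 - 3.6j, -2.5, -3.5. RHP poles (Re>0): 0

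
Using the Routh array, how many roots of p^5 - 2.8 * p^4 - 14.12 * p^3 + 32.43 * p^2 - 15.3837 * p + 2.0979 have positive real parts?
Routh array:
p^5: [1, -14.12, -15.3837]; p^4: [-2.8, 32.43, 2.0979]; p^3: [-2.53786, -14.63445]; p^2: [48.5761, 2.0979]; p^1: [-14.5248]; p^0: [2.0979]
First column: [1, -2.8, -2.53786, 48.5761, -14.5248, 2.0979]. Sign changes = RHP roots = 4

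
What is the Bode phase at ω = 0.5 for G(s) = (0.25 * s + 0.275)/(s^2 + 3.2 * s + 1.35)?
Substitute s = j*0.5: G(j0.5) = 0.133289 - 0.0802387j.
∠G(j0.5) = atan2(Im, Re) = atan2(-0.0802387, 0.133289) = -31.05°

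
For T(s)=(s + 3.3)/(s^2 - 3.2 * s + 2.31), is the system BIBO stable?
Denominator: s^2 - 3.2*s + 2.31 = (s - 1.1)(s - 2.1). Poles: 1.1, 2.1. All Re(p)<0: No (unstable)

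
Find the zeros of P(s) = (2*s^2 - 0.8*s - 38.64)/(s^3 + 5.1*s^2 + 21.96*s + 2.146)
Set numerator = 0: 2*s^2 - 0.8*s - 38.64 = 2*(s + 4.2)(s - 4.6) = 0 → Zeros: -4.2, 4.6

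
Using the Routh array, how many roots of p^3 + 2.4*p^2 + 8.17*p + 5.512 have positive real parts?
Routh array:
p^3: [1, 8.17]; p^2: [2.4, 5.512]; p^1: [5.87333]; p^0: [5.512]
First column: [1, 2.4, 5.87333, 5.512]. Sign changes = RHP roots = 0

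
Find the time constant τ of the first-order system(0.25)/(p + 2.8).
First-order system: τ = -1/pole. Pole = -2.8. τ = -1/(-2.8) = 0.3571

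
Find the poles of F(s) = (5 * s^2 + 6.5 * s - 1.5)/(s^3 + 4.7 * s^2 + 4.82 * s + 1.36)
Set denominator = 0: s^3 + 4.7*s^2 + 4.82*s + 1.36 = (s + 0.8)(s + 3.4)(s + 0.5) = 0 → Poles: -0.5, -0.8, -3.4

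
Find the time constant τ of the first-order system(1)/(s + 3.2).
First-order system: τ = -1/pole. Pole = -3.2. τ = -1/(-3.2) = 0.3125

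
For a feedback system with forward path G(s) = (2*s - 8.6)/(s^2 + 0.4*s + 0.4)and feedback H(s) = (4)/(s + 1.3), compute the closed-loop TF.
Closed-loop T = G/(1+GH).
Numerator: G_num * H_den = 2*s^2 - 6*s - 11.18.
Denominator: G_den * H_den + G_num * H_num = (s^3 + 1.7*s^2 + 0.92*s + 0.52) + (8*s - 34.4) = s^3 + 1.7*s^2 + 8.92*s - 33.88.
T(s) = (2*s^2 - 6*s - 11.18)/(s^3 + 1.7*s^2 + 8.92*s - 33.88)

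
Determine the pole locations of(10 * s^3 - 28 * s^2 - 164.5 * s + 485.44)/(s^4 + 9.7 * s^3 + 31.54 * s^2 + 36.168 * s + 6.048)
Set denominator = 0: s^4 + 9.7*s^3 + 31.54*s^2 + 36.168*s + 6.048 = (s + 2.4)(s + 3.6)(s + 0.2)(s + 3.5) = 0 → Poles: -0.2, -2.4, -3.5, -3.6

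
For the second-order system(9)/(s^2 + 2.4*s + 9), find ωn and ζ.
Standard form: ωn²/(s²+2ζωn·s+ωn²).
const=9=ωn² → ωn=3, s coeff=2.4=2ζωn → ζ=0.4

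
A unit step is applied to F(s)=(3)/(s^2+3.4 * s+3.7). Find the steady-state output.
FVT: lim_{t→∞} y(t) = lim_{s→0} s*Y(s) where Y(s) = F(s)/s.
= lim_{s→0} F(s) = F(0) = num(0)/den(0) = 3/3.7 = 0.8108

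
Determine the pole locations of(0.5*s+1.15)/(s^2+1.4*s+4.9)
Set denominator = 0: s^2 + 1.4*s + 4.9 = 0 → Poles: -0.7 + 2.1j, -0.7 - 2.1j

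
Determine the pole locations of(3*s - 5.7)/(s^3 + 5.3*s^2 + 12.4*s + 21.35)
Set denominator = 0: s^3 + 5.3*s^2 + 12.4*s + 21.35 = (s + 3.5)(s^2 + 1.8*s + 6.1) = 0 → Poles: -0.9 + 2.3j, -0.9 - 2.3j, -3.5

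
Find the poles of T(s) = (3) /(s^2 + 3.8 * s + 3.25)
Set denominator = 0: s^2 + 3.8*s + 3.25 = (s + 2.5)(s + 1.3) = 0 → Poles: -1.3, -2.5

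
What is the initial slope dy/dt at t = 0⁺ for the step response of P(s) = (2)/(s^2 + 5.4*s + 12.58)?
IVT: y'(0⁺) = lim_{s→∞} s²·Y(s) = lim_{s→∞} s·P(s).
deg(num) = 0, deg(den) = 2, relative degree = 2 ≥ 2, so s·P(s) → 0. Initial slope = 0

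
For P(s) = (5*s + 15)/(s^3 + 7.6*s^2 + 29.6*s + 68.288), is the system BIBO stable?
Denominator: s^3 + 7.6*s^2 + 29.6*s + 68.288 = (s + 4.4)(s^2 + 3.2*s + 15.52). Poles: -1.6 + 3.6j, -1.6 - 3.6j, -4.4. All Re(p)<0: Yes (stable)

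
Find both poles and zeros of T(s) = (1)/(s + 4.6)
Set denominator = 0: s + 4.6 = 0 → Poles: -4.6
Numerator is a nonzero constant (1) → Zeros: none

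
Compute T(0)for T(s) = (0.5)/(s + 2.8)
DC gain = T(0) = num(0)/den(0) = 0.5/2.8 = 0.1786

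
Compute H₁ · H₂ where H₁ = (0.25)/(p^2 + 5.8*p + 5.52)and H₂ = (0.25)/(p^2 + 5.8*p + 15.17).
Series: H = H₁ · H₂ = (n₁·n₂)/(d₁·d₂).
Num: n₁·n₂ = 0.0625. Den: d₁·d₂ = p^4 + 11.6*p^3 + 54.33*p^2 + 120.002*p + 83.7384.
H(p) = (0.0625)/(p^4 + 11.6*p^3 + 54.33*p^2 + 120.002*p + 83.7384)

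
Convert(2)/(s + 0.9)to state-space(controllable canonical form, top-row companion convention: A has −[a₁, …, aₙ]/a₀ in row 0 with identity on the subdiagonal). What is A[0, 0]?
Reachable canonical form for den = s + 0.9: top row of A = -[a₁,a₂,...,aₙ]/a₀, ones on the subdiagonal, zeros elsewhere.
A = [[-0.9]].
A[0,0] = -0.9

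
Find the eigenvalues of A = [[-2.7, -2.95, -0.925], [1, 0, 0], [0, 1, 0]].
Eigenvalues solve det(λI - A) = 0.
Characteristic polynomial: λ^3 + 2.7*λ^2 + 2.95*λ + 0.925 = 0.
Factor: (λ + 0.5)(λ^2 + 2.2*λ + 1.85) = 0.
Roots: -0.5, -1.1 + 0.8j, -1.1 - 0.8j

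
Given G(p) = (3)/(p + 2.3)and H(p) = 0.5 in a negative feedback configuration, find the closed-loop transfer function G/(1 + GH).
Closed-loop T = G/(1+GH).
Numerator: G_num * H_den = 3.
Denominator: G_den * H_den + G_num * H_num = (p + 2.3) + (1.5) = p + 3.8.
T(p) = (3)/(p + 3.8)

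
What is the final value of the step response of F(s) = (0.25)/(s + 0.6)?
FVT: lim_{t→∞} y(t) = lim_{s→0} s*Y(s) where Y(s) = F(s)/s.
= lim_{s→0} F(s) = F(0) = num(0)/den(0) = 0.25/0.6 = 0.4167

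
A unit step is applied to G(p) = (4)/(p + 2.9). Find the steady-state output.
FVT: lim_{t→∞} y(t) = lim_{p→0} p*Y(p) where Y(p) = G(p)/p.
= lim_{p→0} G(p) = G(0) = num(0)/den(0) = 4/2.9 = 1.379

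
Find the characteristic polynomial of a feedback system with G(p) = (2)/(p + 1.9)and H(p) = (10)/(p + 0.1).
Characteristic poly = G_den * H_den + G_num * H_num = (p^2 + 2*p + 0.19) + (20) = p^2 + 2*p + 20.19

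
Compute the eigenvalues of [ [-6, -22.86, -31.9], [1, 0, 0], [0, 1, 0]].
Eigenvalues solve det(λI - A) = 0.
Characteristic polynomial: λ^3 + 6*λ^2 + 22.86*λ + 31.9 = 0.
Factor: (λ + 2.2)(λ^2 + 3.8*λ + 14.5) = 0.
Roots: -1.9 + 3.3j, -1.9 - 3.3j, -2.2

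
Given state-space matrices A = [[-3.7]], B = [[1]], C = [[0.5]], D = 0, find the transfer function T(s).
T(s) = C(sI - A)⁻¹B + D.
Characteristic polynomial det(sI - A) = s + 3.7.
Numerator from C·adj(sI-A)·B + D·det(sI-A) = 0.5.
T(s) = (0.5)/(s + 3.7)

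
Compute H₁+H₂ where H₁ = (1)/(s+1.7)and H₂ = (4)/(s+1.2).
Parallel: H = H₁ + H₂ = (n₁·d₂ + n₂·d₁)/(d₁·d₂).
n₁·d₂ = s + 1.2. n₂·d₁ = 4*s + 6.8. Sum = 5*s + 8. d₁·d₂ = s^2 + 2.9*s + 2.04.
H(s) = (5*s + 8)/(s^2 + 2.9*s + 2.04)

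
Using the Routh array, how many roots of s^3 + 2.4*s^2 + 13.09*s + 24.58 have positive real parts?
Routh array:
s^3: [1, 13.09]; s^2: [2.4, 24.58]; s^1: [2.84833]; s^0: [24.58]
First column: [1, 2.4, 2.84833, 24.58]. Sign changes = RHP roots = 0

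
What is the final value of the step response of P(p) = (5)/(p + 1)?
FVT: lim_{t→∞} y(t) = lim_{p→0} p*Y(p) where Y(p) = P(p)/p.
= lim_{p→0} P(p) = P(0) = num(0)/den(0) = 5/1 = 5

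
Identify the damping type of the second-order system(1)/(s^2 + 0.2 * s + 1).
Standard form: ωn²/(s²+2ζωn·s+ωn²) gives ωn=1, ζ=0.1.
Underdamped (ζ = 0.1 < 1)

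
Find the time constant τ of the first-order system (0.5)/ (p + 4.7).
First-order system: τ = -1/pole. Pole = -4.7. τ = -1/(-4.7) = 0.2128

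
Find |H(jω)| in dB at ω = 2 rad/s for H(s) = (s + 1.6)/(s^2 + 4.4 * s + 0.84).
Substitute s = j*2: H(j2) = 0.143482 - 0.233341j.
|H(j2)| = sqrt(Re² + Im²) = 0.2739.
20*log₁₀(0.2739) = -11.25 dB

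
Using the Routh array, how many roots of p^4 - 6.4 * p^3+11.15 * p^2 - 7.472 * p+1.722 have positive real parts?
Routh array:
p^4: [1, 11.15, 1.722]; p^3: [-6.4, -7.472]; p^2: [9.9825, 1.722]; p^1: [-6.36799]; p^0: [1.722]
First column: [1, -6.4, 9.9825, -6.36799, 1.722]. Sign changes = RHP roots = 4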